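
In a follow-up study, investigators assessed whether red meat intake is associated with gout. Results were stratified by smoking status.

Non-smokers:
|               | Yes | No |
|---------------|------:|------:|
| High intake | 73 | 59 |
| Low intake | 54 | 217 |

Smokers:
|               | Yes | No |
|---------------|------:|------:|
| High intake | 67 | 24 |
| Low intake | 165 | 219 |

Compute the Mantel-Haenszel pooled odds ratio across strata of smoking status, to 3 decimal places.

OR_MH = Σ(aᵢdᵢ/nᵢ) / Σ(bᵢcᵢ/nᵢ), where nᵢ is the stratum total.
Stratum 1 (Non-smokers): n = 403; a·d/n = 73·217/403 = 39.3077; b·c/n = 59·54/403 = 7.9057
Stratum 2 (Smokers): n = 475; a·d/n = 67·219/475 = 30.8905; b·c/n = 24·165/475 = 8.3368
OR_MH = (39.3077 + 30.8905) / (7.9057 + 8.3368) = 70.1982 / 16.2425 = 4.32187

4.322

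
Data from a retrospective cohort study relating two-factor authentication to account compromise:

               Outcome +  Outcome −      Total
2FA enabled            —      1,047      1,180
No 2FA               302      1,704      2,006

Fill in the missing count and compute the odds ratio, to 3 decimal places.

0.717

The missing cell is in the exposed row: 1180 − 1047 = 133.
So a = 133, b = 1047, c = 302, d = 1704.
OR = (a·d)/(b·c) = (133 × 1704) / (1047 × 302) = 226632 / 316194 = 0.71675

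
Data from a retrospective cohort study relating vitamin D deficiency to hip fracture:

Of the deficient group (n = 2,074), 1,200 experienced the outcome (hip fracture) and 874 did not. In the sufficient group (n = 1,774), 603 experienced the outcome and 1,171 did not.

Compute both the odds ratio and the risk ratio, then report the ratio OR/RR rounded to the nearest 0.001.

1.566

From the description: a = 1200, b = 874, c = 603, d = 1171.
OR = (1200·1171)/(874·603) = 1405200/527022 = 2.66630
Risk in exposed = 1200/2074 = 0.57859; risk in unexposed = 603/1774 = 0.33991; RR = 1.70219
OR/RR = 2.66630 / 1.70219 = 1.56639
The outcome is not rare, so the OR lies further from 1 than the RR.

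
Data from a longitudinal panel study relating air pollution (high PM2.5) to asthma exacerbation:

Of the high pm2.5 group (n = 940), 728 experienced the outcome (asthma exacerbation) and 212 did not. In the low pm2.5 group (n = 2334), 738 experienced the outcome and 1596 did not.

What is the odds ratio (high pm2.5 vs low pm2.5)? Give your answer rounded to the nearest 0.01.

From the description: a = 728, b = 212, c = 738, d = 1596.
OR = (a·d)/(b·c) = (728 × 1596) / (212 × 738) = 1161888 / 156456 = 7.42629
The odds of asthma exacerbation are about 7.43 times as high in the high pm2.5 group.

7.43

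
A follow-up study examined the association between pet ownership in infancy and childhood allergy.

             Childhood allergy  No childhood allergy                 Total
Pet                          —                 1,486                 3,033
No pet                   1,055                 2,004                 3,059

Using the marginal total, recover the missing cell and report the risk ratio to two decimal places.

The missing cell is in the exposed row: 3033 − 1486 = 1547.
So a = 1547, b = 1486, c = 1055, d = 2004.
RR = [a/(a+b)] / [c/(c+d)] = (1547/3033) / (1055/3059) = 0.51006/0.34488 = 1.47892

1.48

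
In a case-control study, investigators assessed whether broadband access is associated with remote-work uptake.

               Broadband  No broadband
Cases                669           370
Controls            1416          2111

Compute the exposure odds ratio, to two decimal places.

2.70

Reading the table with exposure as columns: a = 669 (Broadband, case), b = 1416 (Broadband, non-case), c = 370 (No broadband, case), d = 2111.
OR = (a·d)/(b·c) = (669 × 2111) / (1416 × 370) = 1412259 / 523920 = 2.69556
The odds of remote-work uptake are about 2.70 times as high in the broadband group.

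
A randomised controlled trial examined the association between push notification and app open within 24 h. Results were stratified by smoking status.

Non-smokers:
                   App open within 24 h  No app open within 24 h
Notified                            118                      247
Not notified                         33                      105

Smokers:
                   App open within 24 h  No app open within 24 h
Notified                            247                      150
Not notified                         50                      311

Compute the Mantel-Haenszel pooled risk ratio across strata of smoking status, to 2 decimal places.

2.99

RR_MH = Σ(aᵢ·n₀ᵢ/nᵢ) / Σ(cᵢ·n₁ᵢ/nᵢ), with n₁ᵢ = aᵢ+bᵢ (exposed), n₀ᵢ = cᵢ+dᵢ (unexposed), nᵢ = n₁ᵢ+n₀ᵢ.
Stratum 1 (Non-smokers): n₁ = 365, n₀ = 138, n = 503; a·n₀/n = 118·138/503 = 32.3738; c·n₁/n = 33·365/503 = 23.9463
Stratum 2 (Smokers): n₁ = 397, n₀ = 361, n = 758; a·n₀/n = 247·361/758 = 117.6346; c·n₁/n = 50·397/758 = 26.1873
RR_MH = (32.3738 + 117.6346) / (23.9463 + 26.1873) = 150.0083 / 50.1337 = 2.99217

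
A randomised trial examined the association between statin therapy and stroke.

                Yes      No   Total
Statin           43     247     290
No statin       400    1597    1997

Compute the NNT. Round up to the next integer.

Risk in treated group = 43/290 = 0.14828; risk in control = 400/1997 = 0.20030.
Absolute risk reduction = 0.20030 − 0.14828 = 0.05202
NNT = 1 / ARR = 1 / 0.05202 = 19.222 → round up → 20

20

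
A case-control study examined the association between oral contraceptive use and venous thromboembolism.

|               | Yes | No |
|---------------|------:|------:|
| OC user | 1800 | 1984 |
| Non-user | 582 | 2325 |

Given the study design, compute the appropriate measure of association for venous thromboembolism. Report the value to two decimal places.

3.62

Cells: a = 1800, b = 1984, c = 582, d = 2325.
This is a case-control study: participants were sampled on outcome status, so risks in the source population cannot be estimated directly — relative risk is not valid here. The odds ratio is the appropriate measure.
OR = (a·d)/(b·c) = (1800 × 2325) / (1984 × 582) = 4185000 / 1154688 = 3.62436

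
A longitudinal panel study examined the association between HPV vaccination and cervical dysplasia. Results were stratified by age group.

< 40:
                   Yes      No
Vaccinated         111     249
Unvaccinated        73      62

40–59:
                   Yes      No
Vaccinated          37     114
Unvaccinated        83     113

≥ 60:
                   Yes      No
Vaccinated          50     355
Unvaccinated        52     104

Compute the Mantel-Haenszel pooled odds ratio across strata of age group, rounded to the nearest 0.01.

OR_MH = Σ(aᵢdᵢ/nᵢ) / Σ(bᵢcᵢ/nᵢ), where nᵢ is the stratum total.
Stratum 1 (< 40): n = 495; a·d/n = 111·62/495 = 13.9030; b·c/n = 249·73/495 = 36.7212
Stratum 2 (40–59): n = 347; a·d/n = 37·113/347 = 12.0490; b·c/n = 114·83/347 = 27.2680
Stratum 3 (≥ 60): n = 561; a·d/n = 50·104/561 = 9.2692; b·c/n = 355·52/561 = 32.9055
OR_MH = (13.9030 + 12.0490 + 9.2692) / (36.7212 + 27.2680 + 32.9055) = 35.2212 / 96.8947 = 0.36350

0.36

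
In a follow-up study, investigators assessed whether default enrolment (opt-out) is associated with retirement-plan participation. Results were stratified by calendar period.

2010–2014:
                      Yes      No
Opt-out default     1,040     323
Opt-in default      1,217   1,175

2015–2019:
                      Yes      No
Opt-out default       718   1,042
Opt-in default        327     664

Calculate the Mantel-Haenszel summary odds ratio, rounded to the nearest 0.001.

2.182

OR_MH = Σ(aᵢdᵢ/nᵢ) / Σ(bᵢcᵢ/nᵢ), where nᵢ is the stratum total.
Stratum 1 (2010–2014): n = 3755; a·d/n = 1040·1175/3755 = 325.4328; b·c/n = 323·1217/3755 = 104.6847
Stratum 2 (2015–2019): n = 2751; a·d/n = 718·664/2751 = 173.3013; b·c/n = 1042·327/2751 = 123.8582
OR_MH = (325.4328 + 173.3013) / (104.6847 + 123.8582) = 498.7341 / 228.5429 = 2.18223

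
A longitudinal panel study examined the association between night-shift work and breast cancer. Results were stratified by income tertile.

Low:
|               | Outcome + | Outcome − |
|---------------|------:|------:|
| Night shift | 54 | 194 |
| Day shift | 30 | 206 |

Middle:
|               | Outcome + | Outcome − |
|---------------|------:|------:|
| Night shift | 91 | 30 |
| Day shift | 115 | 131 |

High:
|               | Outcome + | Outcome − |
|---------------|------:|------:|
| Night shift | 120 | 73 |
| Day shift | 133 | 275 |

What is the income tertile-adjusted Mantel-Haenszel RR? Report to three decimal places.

RR_MH = Σ(aᵢ·n₀ᵢ/nᵢ) / Σ(cᵢ·n₁ᵢ/nᵢ), with n₁ᵢ = aᵢ+bᵢ (exposed), n₀ᵢ = cᵢ+dᵢ (unexposed), nᵢ = n₁ᵢ+n₀ᵢ.
Stratum 1 (Low): n₁ = 248, n₀ = 236, n = 484; a·n₀/n = 54·236/484 = 26.3306; c·n₁/n = 30·248/484 = 15.3719
Stratum 2 (Middle): n₁ = 121, n₀ = 246, n = 367; a·n₀/n = 91·246/367 = 60.9973; c·n₁/n = 115·121/367 = 37.9155
Stratum 3 (High): n₁ = 193, n₀ = 408, n = 601; a·n₀/n = 120·408/601 = 81.4642; c·n₁/n = 133·193/601 = 42.7105
RR_MH = (26.3306 + 60.9973 + 81.4642) / (15.3719 + 37.9155 + 42.7105) = 168.7921 / 95.9979 = 1.75829

1.758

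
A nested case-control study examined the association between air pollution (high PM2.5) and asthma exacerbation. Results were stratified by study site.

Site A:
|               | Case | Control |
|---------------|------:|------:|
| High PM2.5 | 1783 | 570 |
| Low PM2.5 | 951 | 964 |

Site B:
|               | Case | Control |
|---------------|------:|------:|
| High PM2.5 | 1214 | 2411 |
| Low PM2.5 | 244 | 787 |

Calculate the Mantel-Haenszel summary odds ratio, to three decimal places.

2.399

OR_MH = Σ(aᵢdᵢ/nᵢ) / Σ(bᵢcᵢ/nᵢ), where nᵢ is the stratum total.
Stratum 1 (Site A): n = 4268; a·d/n = 1783·964/4268 = 402.7207; b·c/n = 570·951/4268 = 127.0080
Stratum 2 (Site B): n = 4656; a·d/n = 1214·787/4656 = 205.2015; b·c/n = 2411·244/4656 = 126.3497
OR_MH = (402.7207 + 205.2015) / (127.0080 + 126.3497) = 607.9222 / 253.3576 = 2.39946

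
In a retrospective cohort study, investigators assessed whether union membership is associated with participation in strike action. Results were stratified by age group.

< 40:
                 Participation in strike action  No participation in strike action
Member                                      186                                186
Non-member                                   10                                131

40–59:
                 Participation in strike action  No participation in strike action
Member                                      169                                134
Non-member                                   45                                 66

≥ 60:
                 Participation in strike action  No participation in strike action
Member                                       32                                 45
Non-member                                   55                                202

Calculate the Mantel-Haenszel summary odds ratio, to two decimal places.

3.66

OR_MH = Σ(aᵢdᵢ/nᵢ) / Σ(bᵢcᵢ/nᵢ), where nᵢ is the stratum total.
Stratum 1 (< 40): n = 513; a·d/n = 186·131/513 = 47.4971; b·c/n = 186·10/513 = 3.6257
Stratum 2 (40–59): n = 414; a·d/n = 169·66/414 = 26.9420; b·c/n = 134·45/414 = 14.5652
Stratum 3 (≥ 60): n = 334; a·d/n = 32·202/334 = 19.3533; b·c/n = 45·55/334 = 7.4102
OR_MH = (47.4971 + 26.9420 + 19.3533) / (3.6257 + 14.5652 + 7.4102) = 93.7924 / 25.6011 = 3.66360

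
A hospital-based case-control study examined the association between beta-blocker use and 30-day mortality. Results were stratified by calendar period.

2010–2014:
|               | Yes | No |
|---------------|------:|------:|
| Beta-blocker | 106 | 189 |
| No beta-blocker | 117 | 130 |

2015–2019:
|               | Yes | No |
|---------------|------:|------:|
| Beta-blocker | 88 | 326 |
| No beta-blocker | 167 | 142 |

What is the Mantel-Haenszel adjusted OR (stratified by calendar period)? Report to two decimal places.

OR_MH = Σ(aᵢdᵢ/nᵢ) / Σ(bᵢcᵢ/nᵢ), where nᵢ is the stratum total.
Stratum 1 (2010–2014): n = 542; a·d/n = 106·130/542 = 25.4244; b·c/n = 189·117/542 = 40.7989
Stratum 2 (2015–2019): n = 723; a·d/n = 88·142/723 = 17.2835; b·c/n = 326·167/723 = 75.3001
OR_MH = (25.4244 + 17.2835) / (40.7989 + 75.3001) = 42.7079 / 116.0990 = 0.36786

0.37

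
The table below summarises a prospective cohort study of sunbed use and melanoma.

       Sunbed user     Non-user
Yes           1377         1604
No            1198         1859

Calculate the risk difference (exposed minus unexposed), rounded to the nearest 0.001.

0.072

Reading the table with exposure as columns: a = 1377 (Sunbed user, case), b = 1198 (Sunbed user, non-case), c = 1604 (Non-user, case), d = 1859.
Risk in exposed = 1377/2575 = 0.534757; risk in unexposed = 1604/3463 = 0.463182.
Risk difference = 0.534757 − 0.463182 = 0.071575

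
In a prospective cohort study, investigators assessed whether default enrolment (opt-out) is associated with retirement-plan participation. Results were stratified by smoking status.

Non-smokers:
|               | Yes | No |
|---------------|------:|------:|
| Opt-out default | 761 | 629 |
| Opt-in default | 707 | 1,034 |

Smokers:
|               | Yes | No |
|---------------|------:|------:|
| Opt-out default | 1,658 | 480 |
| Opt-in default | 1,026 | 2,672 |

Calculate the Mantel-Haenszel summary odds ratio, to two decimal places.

OR_MH = Σ(aᵢdᵢ/nᵢ) / Σ(bᵢcᵢ/nᵢ), where nᵢ is the stratum total.
Stratum 1 (Non-smokers): n = 3131; a·d/n = 761·1034/3131 = 251.3172; b·c/n = 629·707/3131 = 142.0323
Stratum 2 (Smokers): n = 5836; a·d/n = 1658·2672/5836 = 759.1117; b·c/n = 480·1026/5836 = 84.3866
OR_MH = (251.3172 + 759.1117) / (142.0323 + 84.3866) = 1010.4289 / 226.4188 = 4.46265

4.46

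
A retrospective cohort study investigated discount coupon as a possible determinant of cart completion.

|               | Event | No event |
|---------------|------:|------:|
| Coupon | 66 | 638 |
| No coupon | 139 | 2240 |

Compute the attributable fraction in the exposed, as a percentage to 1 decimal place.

37.7

Cells: a = 66, b = 638, c = 139, d = 2240.
Risk in exposed = 66/704 = 0.09375; risk in unexposed = 139/2379 = 0.05843.
RR = 0.09375/0.05843 = 1.60454
AR% = (RR − 1)/RR × 100 = (1.60454 − 1)/1.60454 × 100 = 37.6769%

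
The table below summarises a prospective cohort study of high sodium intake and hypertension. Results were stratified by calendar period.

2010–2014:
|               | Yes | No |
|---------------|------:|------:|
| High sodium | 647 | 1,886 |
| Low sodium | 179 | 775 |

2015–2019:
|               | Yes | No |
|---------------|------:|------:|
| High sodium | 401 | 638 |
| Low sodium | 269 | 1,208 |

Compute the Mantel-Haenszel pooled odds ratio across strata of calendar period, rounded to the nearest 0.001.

OR_MH = Σ(aᵢdᵢ/nᵢ) / Σ(bᵢcᵢ/nᵢ), where nᵢ is the stratum total.
Stratum 1 (2010–2014): n = 3487; a·d/n = 647·775/3487 = 143.7984; b·c/n = 1886·179/3487 = 96.8150
Stratum 2 (2015–2019): n = 2516; a·d/n = 401·1208/2516 = 192.5310; b·c/n = 638·269/2516 = 68.2122
OR_MH = (143.7984 + 192.5310) / (96.8150 + 68.2122) = 336.3294 / 165.0273 = 2.03802

2.038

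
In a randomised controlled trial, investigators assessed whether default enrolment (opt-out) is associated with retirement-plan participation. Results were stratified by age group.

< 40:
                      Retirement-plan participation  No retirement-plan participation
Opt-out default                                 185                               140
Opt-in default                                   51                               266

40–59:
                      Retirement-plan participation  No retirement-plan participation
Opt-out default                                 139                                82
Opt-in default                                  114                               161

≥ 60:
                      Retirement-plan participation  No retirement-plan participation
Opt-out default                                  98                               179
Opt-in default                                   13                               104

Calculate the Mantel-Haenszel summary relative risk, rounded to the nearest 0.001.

RR_MH = Σ(aᵢ·n₀ᵢ/nᵢ) / Σ(cᵢ·n₁ᵢ/nᵢ), with n₁ᵢ = aᵢ+bᵢ (exposed), n₀ᵢ = cᵢ+dᵢ (unexposed), nᵢ = n₁ᵢ+n₀ᵢ.
Stratum 1 (< 40): n₁ = 325, n₀ = 317, n = 642; a·n₀/n = 185·317/642 = 91.3474; c·n₁/n = 51·325/642 = 25.8178
Stratum 2 (40–59): n₁ = 221, n₀ = 275, n = 496; a·n₀/n = 139·275/496 = 77.0665; c·n₁/n = 114·221/496 = 50.7944
Stratum 3 (≥ 60): n₁ = 277, n₀ = 117, n = 394; a·n₀/n = 98·117/394 = 29.1015; c·n₁/n = 13·277/394 = 9.1396
RR_MH = (91.3474 + 77.0665 + 29.1015) / (25.8178 + 50.7944 + 9.1396) = 197.5154 / 85.7517 = 2.30334

2.303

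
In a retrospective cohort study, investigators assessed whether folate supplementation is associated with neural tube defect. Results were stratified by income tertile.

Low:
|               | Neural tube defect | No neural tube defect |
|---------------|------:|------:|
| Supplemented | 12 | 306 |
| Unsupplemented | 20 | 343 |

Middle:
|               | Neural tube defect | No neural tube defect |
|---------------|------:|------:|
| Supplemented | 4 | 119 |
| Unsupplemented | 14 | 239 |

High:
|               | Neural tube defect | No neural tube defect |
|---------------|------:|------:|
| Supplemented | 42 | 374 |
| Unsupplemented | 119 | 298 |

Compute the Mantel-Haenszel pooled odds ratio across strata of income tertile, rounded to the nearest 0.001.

OR_MH = Σ(aᵢdᵢ/nᵢ) / Σ(bᵢcᵢ/nᵢ), where nᵢ is the stratum total.
Stratum 1 (Low): n = 681; a·d/n = 12·343/681 = 6.0441; b·c/n = 306·20/681 = 8.9868
Stratum 2 (Middle): n = 376; a·d/n = 4·239/376 = 2.5426; b·c/n = 119·14/376 = 4.4309
Stratum 3 (High): n = 833; a·d/n = 42·298/833 = 15.0252; b·c/n = 374·119/833 = 53.4286
OR_MH = (6.0441 + 2.5426 + 15.0252) / (8.9868 + 4.4309 + 53.4286) = 23.6118 / 66.8462 = 0.35323

0.353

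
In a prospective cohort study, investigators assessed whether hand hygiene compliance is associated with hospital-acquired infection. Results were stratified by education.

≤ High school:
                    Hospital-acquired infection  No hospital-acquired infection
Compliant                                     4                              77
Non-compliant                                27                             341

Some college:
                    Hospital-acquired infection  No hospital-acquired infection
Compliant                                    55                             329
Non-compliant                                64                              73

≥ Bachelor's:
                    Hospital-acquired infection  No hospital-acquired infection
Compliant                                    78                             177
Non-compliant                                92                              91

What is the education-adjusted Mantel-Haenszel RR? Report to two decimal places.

0.48

RR_MH = Σ(aᵢ·n₀ᵢ/nᵢ) / Σ(cᵢ·n₁ᵢ/nᵢ), with n₁ᵢ = aᵢ+bᵢ (exposed), n₀ᵢ = cᵢ+dᵢ (unexposed), nᵢ = n₁ᵢ+n₀ᵢ.
Stratum 1 (≤ High school): n₁ = 81, n₀ = 368, n = 449; a·n₀/n = 4·368/449 = 3.2784; c·n₁/n = 27·81/449 = 4.8708
Stratum 2 (Some college): n₁ = 384, n₀ = 137, n = 521; a·n₀/n = 55·137/521 = 14.4626; c·n₁/n = 64·384/521 = 47.1708
Stratum 3 (≥ Bachelor's): n₁ = 255, n₀ = 183, n = 438; a·n₀/n = 78·183/438 = 32.5890; c·n₁/n = 92·255/438 = 53.5616
RR_MH = (3.2784 + 14.4626 + 32.5890) / (4.8708 + 47.1708 + 53.5616) = 50.3300 / 105.6033 = 0.47660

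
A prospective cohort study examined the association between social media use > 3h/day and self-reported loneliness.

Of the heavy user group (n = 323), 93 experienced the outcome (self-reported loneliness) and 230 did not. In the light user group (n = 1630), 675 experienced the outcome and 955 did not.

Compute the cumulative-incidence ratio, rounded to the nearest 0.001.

0.695

From the description: a = 93, b = 230, c = 675, d = 955.
Risk in exposed = 93/323 = 0.28793; risk in unexposed = 675/1630 = 0.41411.
RR = 0.28793 / 0.41411 = 0.69529
The risk is 30% lower among the exposed than among the unexposed.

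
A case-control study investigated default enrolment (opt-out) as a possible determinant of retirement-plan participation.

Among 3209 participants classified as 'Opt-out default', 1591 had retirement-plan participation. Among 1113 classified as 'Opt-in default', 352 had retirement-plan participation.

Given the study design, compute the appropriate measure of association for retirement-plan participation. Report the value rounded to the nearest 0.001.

From the description: a = 1591, b = 1618, c = 352, d = 761.
This is a case-control study: participants were sampled on outcome status, so risks in the source population cannot be estimated directly — relative risk is not valid here. The odds ratio is the appropriate measure.
OR = (a·d)/(b·c) = (1591 × 761) / (1618 × 352) = 1210751 / 569536 = 2.12586

2.126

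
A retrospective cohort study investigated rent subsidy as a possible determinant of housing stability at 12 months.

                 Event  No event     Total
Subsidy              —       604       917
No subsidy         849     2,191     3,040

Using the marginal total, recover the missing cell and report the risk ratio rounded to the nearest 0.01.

1.22

The missing cell is in the exposed row: 917 − 604 = 313.
So a = 313, b = 604, c = 849, d = 2191.
RR = [a/(a+b)] / [c/(c+d)] = (313/917) / (849/3040) = 0.34133/0.27928 = 1.22220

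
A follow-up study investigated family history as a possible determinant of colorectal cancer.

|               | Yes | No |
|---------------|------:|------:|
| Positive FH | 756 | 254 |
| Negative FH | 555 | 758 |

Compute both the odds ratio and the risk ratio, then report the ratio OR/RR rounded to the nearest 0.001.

Cells: a = 756, b = 254, c = 555, d = 758.
OR = (756·758)/(254·555) = 573048/140970 = 4.06504
Risk in exposed = 756/1010 = 0.74851; risk in unexposed = 555/1313 = 0.42270; RR = 1.77081
OR/RR = 4.06504 / 1.77081 = 2.29558
The outcome is not rare, so the OR lies further from 1 than the RR.

2.296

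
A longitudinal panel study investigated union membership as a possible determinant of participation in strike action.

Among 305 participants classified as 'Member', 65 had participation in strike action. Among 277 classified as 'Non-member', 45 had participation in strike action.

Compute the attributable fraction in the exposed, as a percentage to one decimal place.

23.8

From the description: a = 65, b = 240, c = 45, d = 232.
Risk in exposed = 65/305 = 0.21311; risk in unexposed = 45/277 = 0.16245.
RR = 0.21311/0.16245 = 1.31184
AR% = (RR − 1)/RR × 100 = (1.31184 − 1)/1.31184 × 100 = 23.7712%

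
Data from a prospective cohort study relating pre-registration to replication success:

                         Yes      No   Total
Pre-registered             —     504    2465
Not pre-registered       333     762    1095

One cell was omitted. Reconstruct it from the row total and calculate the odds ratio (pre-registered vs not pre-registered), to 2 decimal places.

The missing cell is in the exposed row: 2465 − 504 = 1961.
So a = 1961, b = 504, c = 333, d = 762.
OR = (a·d)/(b·c) = (1961 × 762) / (504 × 333) = 1494282 / 167832 = 8.90344

8.90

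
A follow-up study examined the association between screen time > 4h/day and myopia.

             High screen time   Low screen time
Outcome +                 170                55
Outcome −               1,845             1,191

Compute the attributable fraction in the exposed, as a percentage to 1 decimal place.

47.7

Reading the table with exposure as columns: a = 170 (High screen time, case), b = 1845 (High screen time, non-case), c = 55 (Low screen time, case), d = 1191.
Risk in exposed = 170/2015 = 0.08437; risk in unexposed = 55/1246 = 0.04414.
RR = 0.08437/0.04414 = 1.91130
AR% = (RR − 1)/RR × 100 = (1.91130 − 1)/1.91130 × 100 = 47.6796%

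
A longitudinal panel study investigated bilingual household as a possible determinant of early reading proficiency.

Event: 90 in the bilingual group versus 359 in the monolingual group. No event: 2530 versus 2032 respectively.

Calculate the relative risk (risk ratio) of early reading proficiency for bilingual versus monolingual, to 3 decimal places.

0.229

From the description: a = 90, b = 2530, c = 359, d = 2032.
Risk in exposed = 90/2620 = 0.03435; risk in unexposed = 359/2391 = 0.15015.
RR = 0.03435 / 0.15015 = 0.22878
The risk is 77% lower among the exposed than among the unexposed.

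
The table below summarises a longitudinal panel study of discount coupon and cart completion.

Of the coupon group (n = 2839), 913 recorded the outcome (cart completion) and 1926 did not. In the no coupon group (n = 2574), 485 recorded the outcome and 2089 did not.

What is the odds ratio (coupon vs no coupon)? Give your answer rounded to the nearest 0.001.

2.042

From the description: a = 913, b = 1926, c = 485, d = 2089.
OR = (a·d)/(b·c) = (913 × 2089) / (1926 × 485) = 1907257 / 934110 = 2.04179
The odds of cart completion are about 2.04 times as high in the coupon group.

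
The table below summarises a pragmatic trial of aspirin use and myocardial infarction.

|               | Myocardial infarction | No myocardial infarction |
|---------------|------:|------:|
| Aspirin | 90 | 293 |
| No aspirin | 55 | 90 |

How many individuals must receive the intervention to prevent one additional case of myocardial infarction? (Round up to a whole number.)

Risk in treated group = 90/383 = 0.23499; risk in control = 55/145 = 0.37931.
Absolute risk reduction = 0.37931 − 0.23499 = 0.14432
NNT = 1 / ARR = 1 / 0.14432 = 6.929 → round up → 7

7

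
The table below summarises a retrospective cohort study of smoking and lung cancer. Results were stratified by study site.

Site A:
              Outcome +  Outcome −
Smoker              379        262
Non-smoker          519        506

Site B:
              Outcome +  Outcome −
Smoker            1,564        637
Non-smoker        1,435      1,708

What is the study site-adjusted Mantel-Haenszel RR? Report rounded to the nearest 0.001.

RR_MH = Σ(aᵢ·n₀ᵢ/nᵢ) / Σ(cᵢ·n₁ᵢ/nᵢ), with n₁ᵢ = aᵢ+bᵢ (exposed), n₀ᵢ = cᵢ+dᵢ (unexposed), nᵢ = n₁ᵢ+n₀ᵢ.
Stratum 1 (Site A): n₁ = 641, n₀ = 1025, n = 1666; a·n₀/n = 379·1025/1666 = 233.1783; c·n₁/n = 519·641/1666 = 199.6873
Stratum 2 (Site B): n₁ = 2201, n₀ = 3143, n = 5344; a·n₀/n = 1564·3143/5344 = 919.8451; c·n₁/n = 1435·2201/5344 = 591.0245
RR_MH = (233.1783 + 919.8451) / (199.6873 + 591.0245) = 1153.0233 / 790.7118 = 1.45821

1.458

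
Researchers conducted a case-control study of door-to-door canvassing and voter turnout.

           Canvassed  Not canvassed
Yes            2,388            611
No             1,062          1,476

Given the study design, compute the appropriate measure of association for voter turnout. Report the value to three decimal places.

Reading the table with exposure as columns: a = 2388 (Canvassed, case), b = 1062 (Canvassed, non-case), c = 611 (Not canvassed, case), d = 1476.
This is a case-control study: participants were sampled on outcome status, so risks in the source population cannot be estimated directly — relative risk is not valid here. The odds ratio is the appropriate measure.
OR = (a·d)/(b·c) = (2388 × 1476) / (1062 × 611) = 3524688 / 648882 = 5.43194

5.432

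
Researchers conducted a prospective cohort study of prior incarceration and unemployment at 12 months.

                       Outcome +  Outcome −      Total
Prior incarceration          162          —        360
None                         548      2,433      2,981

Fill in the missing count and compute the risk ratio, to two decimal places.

The missing cell is in the exposed row: 360 − 162 = 198.
So a = 162, b = 198, c = 548, d = 2433.
RR = [a/(a+b)] / [c/(c+d)] = (162/360) / (548/2981) = 0.45000/0.18383 = 2.44790

2.45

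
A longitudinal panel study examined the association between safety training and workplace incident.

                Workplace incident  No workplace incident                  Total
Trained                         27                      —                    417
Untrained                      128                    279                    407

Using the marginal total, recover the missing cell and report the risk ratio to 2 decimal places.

The missing cell is in the exposed row: 417 − 27 = 390.
So a = 27, b = 390, c = 128, d = 279.
RR = [a/(a+b)] / [c/(c+d)] = (27/417) / (128/407) = 0.06475/0.31450 = 0.20588

0.21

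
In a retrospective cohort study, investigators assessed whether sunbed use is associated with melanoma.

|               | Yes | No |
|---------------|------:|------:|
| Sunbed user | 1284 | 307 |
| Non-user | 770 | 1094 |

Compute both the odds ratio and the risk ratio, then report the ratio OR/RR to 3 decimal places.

Cells: a = 1284, b = 307, c = 770, d = 1094.
OR = (1284·1094)/(307·770) = 1404696/236390 = 5.94228
Risk in exposed = 1284/1591 = 0.80704; risk in unexposed = 770/1864 = 0.41309; RR = 1.95366
OR/RR = 5.94228 / 1.95366 = 3.04161
The outcome is not rare, so the OR lies further from 1 than the RR.

3.042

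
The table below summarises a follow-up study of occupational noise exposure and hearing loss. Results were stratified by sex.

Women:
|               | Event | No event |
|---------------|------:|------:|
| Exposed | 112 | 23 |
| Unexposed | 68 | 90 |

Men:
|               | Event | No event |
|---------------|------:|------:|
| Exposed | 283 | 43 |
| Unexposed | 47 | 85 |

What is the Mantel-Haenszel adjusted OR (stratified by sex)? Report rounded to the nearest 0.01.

OR_MH = Σ(aᵢdᵢ/nᵢ) / Σ(bᵢcᵢ/nᵢ), where nᵢ is the stratum total.
Stratum 1 (Women): n = 293; a·d/n = 112·90/293 = 34.4027; b·c/n = 23·68/293 = 5.3379
Stratum 2 (Men): n = 458; a·d/n = 283·85/458 = 52.5218; b·c/n = 43·47/458 = 4.4127
OR_MH = (34.4027 + 52.5218) / (5.3379 + 4.4127) = 86.9246 / 9.7505 = 8.91484

8.91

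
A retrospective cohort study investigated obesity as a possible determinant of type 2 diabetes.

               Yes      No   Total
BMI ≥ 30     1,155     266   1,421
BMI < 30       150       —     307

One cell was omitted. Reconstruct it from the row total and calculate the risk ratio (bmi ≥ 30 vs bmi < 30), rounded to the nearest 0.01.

The missing cell is in the unexposed row: 307 − 150 = 157.
So a = 1155, b = 266, c = 150, d = 157.
RR = [a/(a+b)] / [c/(c+d)] = (1155/1421) / (150/307) = 0.81281/0.48860 = 1.66355

1.66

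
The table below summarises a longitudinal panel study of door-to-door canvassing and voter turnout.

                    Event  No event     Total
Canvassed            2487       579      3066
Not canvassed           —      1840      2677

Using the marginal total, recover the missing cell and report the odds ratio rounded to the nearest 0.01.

9.44

The missing cell is in the unexposed row: 2677 − 1840 = 837.
So a = 2487, b = 579, c = 837, d = 1840.
OR = (a·d)/(b·c) = (2487 × 1840) / (579 × 837) = 4576080 / 484623 = 9.44256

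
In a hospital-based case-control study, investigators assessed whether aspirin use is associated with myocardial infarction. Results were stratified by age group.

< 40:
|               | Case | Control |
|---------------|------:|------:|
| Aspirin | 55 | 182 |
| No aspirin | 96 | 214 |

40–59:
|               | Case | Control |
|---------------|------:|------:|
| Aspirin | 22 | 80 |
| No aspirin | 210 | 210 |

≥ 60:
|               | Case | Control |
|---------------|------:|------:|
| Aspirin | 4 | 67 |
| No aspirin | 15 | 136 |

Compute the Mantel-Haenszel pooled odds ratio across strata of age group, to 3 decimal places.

OR_MH = Σ(aᵢdᵢ/nᵢ) / Σ(bᵢcᵢ/nᵢ), where nᵢ is the stratum total.
Stratum 1 (< 40): n = 547; a·d/n = 55·214/547 = 21.5174; b·c/n = 182·96/547 = 31.9415
Stratum 2 (40–59): n = 522; a·d/n = 22·210/522 = 8.8506; b·c/n = 80·210/522 = 32.1839
Stratum 3 (≥ 60): n = 222; a·d/n = 4·136/222 = 2.4505; b·c/n = 67·15/222 = 4.5270
OR_MH = (21.5174 + 8.8506 + 2.4505) / (31.9415 + 32.1839 + 4.5270) = 32.8184 / 68.6524 = 0.47804

0.478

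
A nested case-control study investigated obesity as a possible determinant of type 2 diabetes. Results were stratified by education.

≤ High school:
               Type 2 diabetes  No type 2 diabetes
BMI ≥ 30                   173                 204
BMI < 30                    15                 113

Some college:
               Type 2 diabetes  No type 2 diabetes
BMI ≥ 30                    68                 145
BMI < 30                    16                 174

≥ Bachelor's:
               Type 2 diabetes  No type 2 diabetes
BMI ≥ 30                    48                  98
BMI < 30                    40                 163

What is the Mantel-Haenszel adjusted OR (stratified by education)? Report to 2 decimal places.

3.93

OR_MH = Σ(aᵢdᵢ/nᵢ) / Σ(bᵢcᵢ/nᵢ), where nᵢ is the stratum total.
Stratum 1 (≤ High school): n = 505; a·d/n = 173·113/505 = 38.7109; b·c/n = 204·15/505 = 6.0594
Stratum 2 (Some college): n = 403; a·d/n = 68·174/403 = 29.3598; b·c/n = 145·16/403 = 5.7568
Stratum 3 (≥ Bachelor's): n = 349; a·d/n = 48·163/349 = 22.4183; b·c/n = 98·40/349 = 11.2321
OR_MH = (38.7109 + 29.3598 + 22.4183) / (6.0594 + 5.7568 + 11.2321) = 90.4890 / 23.0483 = 3.92606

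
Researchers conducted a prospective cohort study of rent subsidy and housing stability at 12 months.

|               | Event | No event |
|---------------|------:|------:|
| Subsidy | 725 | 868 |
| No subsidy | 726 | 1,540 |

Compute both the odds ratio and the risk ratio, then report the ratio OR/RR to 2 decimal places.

1.25

Cells: a = 725, b = 868, c = 726, d = 1540.
OR = (725·1540)/(868·726) = 1116500/630168 = 1.77175
Risk in exposed = 725/1593 = 0.45512; risk in unexposed = 726/2266 = 0.32039; RR = 1.42051
OR/RR = 1.77175 / 1.42051 = 1.24726
The outcome is not rare, so the OR lies further from 1 than the RR.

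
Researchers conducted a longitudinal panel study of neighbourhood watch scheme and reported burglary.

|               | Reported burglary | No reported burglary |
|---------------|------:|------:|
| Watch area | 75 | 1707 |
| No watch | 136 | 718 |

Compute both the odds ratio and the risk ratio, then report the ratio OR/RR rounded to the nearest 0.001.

0.878

Cells: a = 75, b = 1707, c = 136, d = 718.
OR = (75·718)/(1707·136) = 53850/232152 = 0.23196
Risk in exposed = 75/1782 = 0.04209; risk in unexposed = 136/854 = 0.15925; RR = 0.26429
OR/RR = 0.23196 / 0.26429 = 0.87769
The outcome is not rare, so the OR lies further from 1 than the RR.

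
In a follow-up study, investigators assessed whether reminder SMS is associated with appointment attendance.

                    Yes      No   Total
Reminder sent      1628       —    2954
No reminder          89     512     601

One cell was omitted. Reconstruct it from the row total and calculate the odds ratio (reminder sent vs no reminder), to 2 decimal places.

7.06

The missing cell is in the exposed row: 2954 − 1628 = 1326.
So a = 1628, b = 1326, c = 89, d = 512.
OR = (a·d)/(b·c) = (1628 × 512) / (1326 × 89) = 833536 / 118014 = 7.06303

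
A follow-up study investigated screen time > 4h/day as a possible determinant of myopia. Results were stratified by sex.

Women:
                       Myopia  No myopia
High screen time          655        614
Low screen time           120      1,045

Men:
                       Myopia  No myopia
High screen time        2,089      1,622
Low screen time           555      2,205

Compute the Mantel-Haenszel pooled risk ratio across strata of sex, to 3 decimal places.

3.163

RR_MH = Σ(aᵢ·n₀ᵢ/nᵢ) / Σ(cᵢ·n₁ᵢ/nᵢ), with n₁ᵢ = aᵢ+bᵢ (exposed), n₀ᵢ = cᵢ+dᵢ (unexposed), nᵢ = n₁ᵢ+n₀ᵢ.
Stratum 1 (Women): n₁ = 1269, n₀ = 1165, n = 2434; a·n₀/n = 655·1165/2434 = 313.5066; c·n₁/n = 120·1269/2434 = 62.5637
Stratum 2 (Men): n₁ = 3711, n₀ = 2760, n = 6471; a·n₀/n = 2089·2760/6471 = 890.9968; c·n₁/n = 555·3711/6471 = 318.2823
RR_MH = (313.5066 + 890.9968) / (62.5637 + 318.2823) = 1204.5033 / 380.8460 = 3.16270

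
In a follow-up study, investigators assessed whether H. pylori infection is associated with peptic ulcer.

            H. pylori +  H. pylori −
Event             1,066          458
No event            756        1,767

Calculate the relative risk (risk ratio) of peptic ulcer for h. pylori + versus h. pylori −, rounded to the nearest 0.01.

Reading the table with exposure as columns: a = 1066 (H. pylori +, case), b = 756 (H. pylori +, non-case), c = 458 (H. pylori −, case), d = 1767.
Risk in exposed = 1066/1822 = 0.58507; risk in unexposed = 458/2225 = 0.20584.
RR = 0.58507 / 0.20584 = 2.84232
The risk among the exposed is 2.84 times that among the unexposed.

2.84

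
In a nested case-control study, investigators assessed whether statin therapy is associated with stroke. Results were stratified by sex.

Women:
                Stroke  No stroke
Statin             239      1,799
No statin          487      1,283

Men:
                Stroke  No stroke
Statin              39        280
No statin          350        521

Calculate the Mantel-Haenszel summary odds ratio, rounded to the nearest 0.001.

0.312

OR_MH = Σ(aᵢdᵢ/nᵢ) / Σ(bᵢcᵢ/nᵢ), where nᵢ is the stratum total.
Stratum 1 (Women): n = 3808; a·d/n = 239·1283/3808 = 80.5244; b·c/n = 1799·487/3808 = 230.0717
Stratum 2 (Men): n = 1190; a·d/n = 39·521/1190 = 17.0748; b·c/n = 280·350/1190 = 82.3529
OR_MH = (80.5244 + 17.0748) / (230.0717 + 82.3529) = 97.5992 / 312.4246 = 0.31239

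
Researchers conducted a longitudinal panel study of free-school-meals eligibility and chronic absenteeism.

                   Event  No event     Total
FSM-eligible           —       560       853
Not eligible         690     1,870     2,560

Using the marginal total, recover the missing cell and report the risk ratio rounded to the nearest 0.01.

1.27

The missing cell is in the exposed row: 853 − 560 = 293.
So a = 293, b = 560, c = 690, d = 1870.
RR = [a/(a+b)] / [c/(c+d)] = (293/853) / (690/2560) = 0.34349/0.26953 = 1.27441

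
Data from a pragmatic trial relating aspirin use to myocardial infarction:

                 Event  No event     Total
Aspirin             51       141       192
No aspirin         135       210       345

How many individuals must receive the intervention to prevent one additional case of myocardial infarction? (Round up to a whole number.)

8

Risk in treated group = 51/192 = 0.26562; risk in control = 135/345 = 0.39130.
Absolute risk reduction = 0.39130 − 0.26562 = 0.12568
NNT = 1 / ARR = 1 / 0.12568 = 7.957 → round up → 8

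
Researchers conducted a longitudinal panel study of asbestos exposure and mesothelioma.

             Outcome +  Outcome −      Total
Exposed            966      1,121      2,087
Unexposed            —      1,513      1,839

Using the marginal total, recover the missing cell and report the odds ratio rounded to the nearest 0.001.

3.999

The missing cell is in the unexposed row: 1839 − 1513 = 326.
So a = 966, b = 1121, c = 326, d = 1513.
OR = (a·d)/(b·c) = (966 × 1513) / (1121 × 326) = 1461558 / 365446 = 3.99938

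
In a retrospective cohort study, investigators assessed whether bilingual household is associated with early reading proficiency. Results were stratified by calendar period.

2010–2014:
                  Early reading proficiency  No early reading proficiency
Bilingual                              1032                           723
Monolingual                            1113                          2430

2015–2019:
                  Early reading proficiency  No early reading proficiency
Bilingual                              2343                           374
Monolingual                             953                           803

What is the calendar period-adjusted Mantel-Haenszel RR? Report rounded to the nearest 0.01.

1.70

RR_MH = Σ(aᵢ·n₀ᵢ/nᵢ) / Σ(cᵢ·n₁ᵢ/nᵢ), with n₁ᵢ = aᵢ+bᵢ (exposed), n₀ᵢ = cᵢ+dᵢ (unexposed), nᵢ = n₁ᵢ+n₀ᵢ.
Stratum 1 (2010–2014): n₁ = 1755, n₀ = 3543, n = 5298; a·n₀/n = 1032·3543/5298 = 690.1427; c·n₁/n = 1113·1755/5298 = 368.6891
Stratum 2 (2015–2019): n₁ = 2717, n₀ = 1756, n = 4473; a·n₀/n = 2343·1756/4473 = 919.8095; c·n₁/n = 953·2717/4473 = 578.8735
RR_MH = (690.1427 + 919.8095) / (368.6891 + 578.8735) = 1609.9522 / 947.5626 = 1.69905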